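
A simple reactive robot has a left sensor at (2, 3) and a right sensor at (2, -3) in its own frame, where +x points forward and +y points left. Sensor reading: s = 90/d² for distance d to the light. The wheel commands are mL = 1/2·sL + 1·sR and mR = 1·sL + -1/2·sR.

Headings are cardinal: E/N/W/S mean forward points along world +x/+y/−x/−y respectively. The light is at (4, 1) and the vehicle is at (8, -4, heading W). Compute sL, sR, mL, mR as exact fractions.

45/34 45/4 405/34 -585/136

left sensor world pos  = (6, -7); dL² = 68
right sensor world pos = (6, -1); dR² = 8
sL = 90/68 = 45/34
sR = 90/8 = 45/4
mL = 1/2·sL + 1·sR = 405/34
mR = 1·sL + -1/2·sR = -585/136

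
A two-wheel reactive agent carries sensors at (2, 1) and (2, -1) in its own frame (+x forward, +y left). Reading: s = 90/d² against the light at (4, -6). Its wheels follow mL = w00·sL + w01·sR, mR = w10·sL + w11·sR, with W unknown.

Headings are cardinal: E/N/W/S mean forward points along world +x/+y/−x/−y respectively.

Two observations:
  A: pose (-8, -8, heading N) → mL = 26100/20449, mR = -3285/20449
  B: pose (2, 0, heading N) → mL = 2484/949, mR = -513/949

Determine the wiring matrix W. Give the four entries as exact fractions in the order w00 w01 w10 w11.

1 1 -1 1/2

obs A: pose=(-8,-8,N) → sL=90/169, sR=90/121, mL=26100/20449, mR=-3285/20449
obs B: pose=(2,0,N) → sL=90/73, sR=18/13, mL=2484/949, mR=-513/949
sensor matrix S = [[90/169, 90/121], [90/73, 18/13]]; det S = -3486240/19406101
solve [mL_A; mL_B] = S·[w00; w01] and [mR_A; mR_B] = S·[w10; w11]:
  w00 = 1, w01 = 1, w10 = -1, w11 = 1/2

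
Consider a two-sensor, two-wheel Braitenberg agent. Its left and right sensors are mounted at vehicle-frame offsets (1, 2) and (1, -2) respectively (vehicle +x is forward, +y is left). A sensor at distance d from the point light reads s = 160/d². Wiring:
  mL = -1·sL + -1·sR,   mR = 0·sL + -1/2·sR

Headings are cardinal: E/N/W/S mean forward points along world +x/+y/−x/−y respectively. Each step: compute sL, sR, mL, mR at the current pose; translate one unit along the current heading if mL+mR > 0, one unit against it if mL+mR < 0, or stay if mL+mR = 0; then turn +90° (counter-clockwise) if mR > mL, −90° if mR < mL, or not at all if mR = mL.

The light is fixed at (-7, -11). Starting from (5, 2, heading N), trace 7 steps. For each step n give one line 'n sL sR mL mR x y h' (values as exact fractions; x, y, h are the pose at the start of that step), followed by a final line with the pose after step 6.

n=0: pose=(5,2,N); sL=20/37, sR=20/49; mL=-1720/1813, mR=-10/49; mL+mR=-2090/1813 → advance -1; mR−mL=1350/1813 → turn +1·90°
n=1: pose=(5,1,W); sL=160/221, sR=160/317; mL=-86080/70057, mR=-80/317; mL+mR=-103760/70057 → advance -1; mR−mL=68400/70057 → turn +1·90°
n=2: pose=(6,1,S); sL=80/173, sR=80/121; mL=-23520/20933, mR=-40/121; mL+mR=-30440/20933 → advance -1; mR−mL=16600/20933 → turn +1·90°
n=3: pose=(6,2,E); sL=160/421, sR=160/317; mL=-118080/133457, mR=-80/317; mL+mR=-151760/133457 → advance -1; mR−mL=84400/133457 → turn +1·90°
n=4: pose=(5,2,N); sL=20/37, sR=20/49; mL=-1720/1813, mR=-10/49; mL+mR=-2090/1813 → advance -1; mR−mL=1350/1813 → turn +1·90°
n=5: pose=(5,1,W); sL=160/221, sR=160/317; mL=-86080/70057, mR=-80/317; mL+mR=-103760/70057 → advance -1; mR−mL=68400/70057 → turn +1·90°
n=6: pose=(6,1,S); sL=80/173, sR=80/121; mL=-23520/20933, mR=-40/121; mL+mR=-30440/20933 → advance -1; mR−mL=16600/20933 → turn +1·90°

0 20/37 20/49 -1720/1813 -10/49 5 2 N
1 160/221 160/317 -86080/70057 -80/317 5 1 W
2 80/173 80/121 -23520/20933 -40/121 6 1 S
3 160/421 160/317 -118080/133457 -80/317 6 2 E
4 20/37 20/49 -1720/1813 -10/49 5 2 N
5 160/221 160/317 -86080/70057 -80/317 5 1 W
6 80/173 80/121 -23520/20933 -40/121 6 1 S
final 6 2 E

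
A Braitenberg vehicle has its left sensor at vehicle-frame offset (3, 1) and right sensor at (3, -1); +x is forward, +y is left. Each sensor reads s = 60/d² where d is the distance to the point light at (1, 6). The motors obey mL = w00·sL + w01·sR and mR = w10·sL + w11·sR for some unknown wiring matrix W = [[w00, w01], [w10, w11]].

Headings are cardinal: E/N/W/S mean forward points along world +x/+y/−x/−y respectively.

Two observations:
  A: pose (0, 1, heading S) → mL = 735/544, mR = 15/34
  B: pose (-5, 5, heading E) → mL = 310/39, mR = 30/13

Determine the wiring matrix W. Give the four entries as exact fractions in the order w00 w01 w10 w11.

obs A: pose=(0,1,S) → sL=15/16, sR=15/17, mL=735/544, mR=15/34
obs B: pose=(-5,5,E) → sL=20/3, sR=60/13, mL=310/39, mR=30/13
sensor matrix S = [[15/16, 15/17], [20/3, 60/13]]; det S = -1375/884
solve [mL_A; mL_B] = S·[w00; w01] and [mR_A; mR_B] = S·[w10; w11]:
  w00 = 1/2, w01 = 1, w10 = 0, w11 = 1/2

1/2 1 0 1/2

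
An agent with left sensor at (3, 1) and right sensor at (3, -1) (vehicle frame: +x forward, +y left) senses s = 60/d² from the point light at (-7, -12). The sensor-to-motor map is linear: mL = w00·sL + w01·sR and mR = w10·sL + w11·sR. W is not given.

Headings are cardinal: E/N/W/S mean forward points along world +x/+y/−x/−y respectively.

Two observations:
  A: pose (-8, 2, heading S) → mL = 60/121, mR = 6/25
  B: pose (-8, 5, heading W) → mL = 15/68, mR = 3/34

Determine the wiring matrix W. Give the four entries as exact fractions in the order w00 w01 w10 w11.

obs A: pose=(-8,2,S) → sL=60/121, sR=12/25, mL=60/121, mR=6/25
obs B: pose=(-8,5,W) → sL=15/68, sR=3/17, mL=15/68, mR=3/34
sensor matrix S = [[60/121, 12/25], [15/68, 3/17]]; det S = -189/10285
solve [mL_A; mL_B] = S·[w00; w01] and [mR_A; mR_B] = S·[w10; w11]:
  w00 = 1, w01 = 0, w10 = 0, w11 = 1/2

1 0 0 1/2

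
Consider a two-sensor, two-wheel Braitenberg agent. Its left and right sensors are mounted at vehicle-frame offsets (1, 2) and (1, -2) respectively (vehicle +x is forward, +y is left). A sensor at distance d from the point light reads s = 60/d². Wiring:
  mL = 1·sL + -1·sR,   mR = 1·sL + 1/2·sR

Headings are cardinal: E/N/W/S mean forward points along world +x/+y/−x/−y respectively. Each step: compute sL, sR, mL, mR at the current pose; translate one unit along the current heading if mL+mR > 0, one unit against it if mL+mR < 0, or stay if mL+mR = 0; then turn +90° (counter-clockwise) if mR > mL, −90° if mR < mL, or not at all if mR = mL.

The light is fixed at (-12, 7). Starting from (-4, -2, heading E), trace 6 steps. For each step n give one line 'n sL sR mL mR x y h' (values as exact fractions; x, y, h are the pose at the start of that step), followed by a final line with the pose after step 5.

0 6/13 30/101 216/1313 801/1313 -4 -2 E
1 60/113 12/37 864/4181 2898/4181 -3 -2 N
2 15/41 3/5 -48/205 273/410 -3 -1 W
3 60/181 20/39 -1280/7059 4150/7059 -4 -1 S
4 6/13 30/101 216/1313 801/1313 -4 -2 E
5 60/113 12/37 864/4181 2898/4181 -3 -2 N
final -3 -1 W

n=0: pose=(-4,-2,E); sL=6/13, sR=30/101; mL=216/1313, mR=801/1313; mL+mR=1017/1313 → advance +1; mR−mL=45/101 → turn +1·90°
n=1: pose=(-3,-2,N); sL=60/113, sR=12/37; mL=864/4181, mR=2898/4181; mL+mR=3762/4181 → advance +1; mR−mL=18/37 → turn +1·90°
n=2: pose=(-3,-1,W); sL=15/41, sR=3/5; mL=-48/205, mR=273/410; mL+mR=177/410 → advance +1; mR−mL=9/10 → turn +1·90°
n=3: pose=(-4,-1,S); sL=60/181, sR=20/39; mL=-1280/7059, mR=4150/7059; mL+mR=2870/7059 → advance +1; mR−mL=10/13 → turn +1·90°
n=4: pose=(-4,-2,E); sL=6/13, sR=30/101; mL=216/1313, mR=801/1313; mL+mR=1017/1313 → advance +1; mR−mL=45/101 → turn +1·90°
n=5: pose=(-3,-2,N); sL=60/113, sR=12/37; mL=864/4181, mR=2898/4181; mL+mR=3762/4181 → advance +1; mR−mL=18/37 → turn +1·90°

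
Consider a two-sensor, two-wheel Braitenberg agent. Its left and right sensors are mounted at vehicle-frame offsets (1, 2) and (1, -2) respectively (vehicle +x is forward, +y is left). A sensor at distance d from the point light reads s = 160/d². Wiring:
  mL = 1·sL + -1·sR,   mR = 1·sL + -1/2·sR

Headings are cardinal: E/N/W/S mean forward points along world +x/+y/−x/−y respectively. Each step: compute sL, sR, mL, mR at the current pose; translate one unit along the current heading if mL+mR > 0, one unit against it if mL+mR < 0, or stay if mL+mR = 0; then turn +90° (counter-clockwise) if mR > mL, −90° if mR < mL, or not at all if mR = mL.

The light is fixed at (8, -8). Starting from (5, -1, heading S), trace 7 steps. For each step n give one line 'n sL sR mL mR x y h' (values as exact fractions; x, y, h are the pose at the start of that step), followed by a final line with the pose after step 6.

0 160/37 160/61 3840/2257 6800/2257 5 -1 S
1 40/17 8 -96/17 -28/17 5 -2 E
2 32/17 160/53 -1024/901 336/901 4 -2 N
3 80/17 80/37 1600/629 2280/629 4 -3 W
4 32/5 32/13 256/65 336/65 3 -3 S
5 40/13 8 -64/13 -12/13 3 -4 E
6 160/89 160/41 -7680/3649 -560/3649 2 -4 N
final 2 -5 W

n=0: pose=(5,-1,S); sL=160/37, sR=160/61; mL=3840/2257, mR=6800/2257; mL+mR=10640/2257 → advance +1; mR−mL=80/61 → turn +1·90°
n=1: pose=(5,-2,E); sL=40/17, sR=8; mL=-96/17, mR=-28/17; mL+mR=-124/17 → advance -1; mR−mL=4 → turn +1·90°
n=2: pose=(4,-2,N); sL=32/17, sR=160/53; mL=-1024/901, mR=336/901; mL+mR=-688/901 → advance -1; mR−mL=80/53 → turn +1·90°
n=3: pose=(4,-3,W); sL=80/17, sR=80/37; mL=1600/629, mR=2280/629; mL+mR=3880/629 → advance +1; mR−mL=40/37 → turn +1·90°
n=4: pose=(3,-3,S); sL=32/5, sR=32/13; mL=256/65, mR=336/65; mL+mR=592/65 → advance +1; mR−mL=16/13 → turn +1·90°
n=5: pose=(3,-4,E); sL=40/13, sR=8; mL=-64/13, mR=-12/13; mL+mR=-76/13 → advance -1; mR−mL=4 → turn +1·90°
n=6: pose=(2,-4,N); sL=160/89, sR=160/41; mL=-7680/3649, mR=-560/3649; mL+mR=-8240/3649 → advance -1; mR−mL=80/41 → turn +1·90°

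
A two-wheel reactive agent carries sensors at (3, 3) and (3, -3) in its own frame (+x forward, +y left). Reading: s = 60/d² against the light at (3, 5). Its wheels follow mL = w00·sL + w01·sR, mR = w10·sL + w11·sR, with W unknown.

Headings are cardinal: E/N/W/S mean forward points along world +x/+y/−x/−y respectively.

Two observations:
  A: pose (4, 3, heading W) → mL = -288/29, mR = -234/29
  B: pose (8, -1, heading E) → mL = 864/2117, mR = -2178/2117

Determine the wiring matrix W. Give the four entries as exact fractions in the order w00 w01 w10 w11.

obs A: pose=(4,3,W) → sL=60/29, sR=12, mL=-288/29, mR=-234/29
obs B: pose=(8,-1,E) → sL=60/73, sR=12/29, mL=864/2117, mR=-2178/2117
sensor matrix S = [[60/29, 12], [60/73, 12/29]]; det S = -552960/61393
solve [mL_A; mL_B] = S·[w00; w01] and [mR_A; mR_B] = S·[w10; w11]:
  w00 = 1, w01 = -1, w10 = -1, w11 = -1/2

1 -1 -1 -1/2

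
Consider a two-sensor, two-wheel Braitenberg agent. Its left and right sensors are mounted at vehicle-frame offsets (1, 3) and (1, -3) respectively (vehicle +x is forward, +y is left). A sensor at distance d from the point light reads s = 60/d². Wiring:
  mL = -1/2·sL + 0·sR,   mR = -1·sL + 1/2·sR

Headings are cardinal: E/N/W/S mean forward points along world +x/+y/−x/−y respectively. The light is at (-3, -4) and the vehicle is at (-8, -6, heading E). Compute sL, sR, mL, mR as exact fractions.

left sensor world pos  = (-7, -3); dL² = 17
right sensor world pos = (-7, -9); dR² = 41
sL = 60/17 = 60/17
sR = 60/41 = 60/41
mL = -1/2·sL + 0·sR = -30/17
mR = -1·sL + 1/2·sR = -1950/697

60/17 60/41 -30/17 -1950/697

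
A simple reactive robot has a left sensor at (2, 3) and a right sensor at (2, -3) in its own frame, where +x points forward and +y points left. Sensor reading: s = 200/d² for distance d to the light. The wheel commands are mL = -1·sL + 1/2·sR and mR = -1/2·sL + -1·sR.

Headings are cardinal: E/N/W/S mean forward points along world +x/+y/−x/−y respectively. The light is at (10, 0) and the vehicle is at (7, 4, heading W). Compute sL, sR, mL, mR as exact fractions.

100/13 100/37 -3050/481 -3150/481

left sensor world pos  = (5, 1); dL² = 26
right sensor world pos = (5, 7); dR² = 74
sL = 200/26 = 100/13
sR = 200/74 = 100/37
mL = -1·sL + 1/2·sR = -3050/481
mR = -1/2·sL + -1·sR = -3150/481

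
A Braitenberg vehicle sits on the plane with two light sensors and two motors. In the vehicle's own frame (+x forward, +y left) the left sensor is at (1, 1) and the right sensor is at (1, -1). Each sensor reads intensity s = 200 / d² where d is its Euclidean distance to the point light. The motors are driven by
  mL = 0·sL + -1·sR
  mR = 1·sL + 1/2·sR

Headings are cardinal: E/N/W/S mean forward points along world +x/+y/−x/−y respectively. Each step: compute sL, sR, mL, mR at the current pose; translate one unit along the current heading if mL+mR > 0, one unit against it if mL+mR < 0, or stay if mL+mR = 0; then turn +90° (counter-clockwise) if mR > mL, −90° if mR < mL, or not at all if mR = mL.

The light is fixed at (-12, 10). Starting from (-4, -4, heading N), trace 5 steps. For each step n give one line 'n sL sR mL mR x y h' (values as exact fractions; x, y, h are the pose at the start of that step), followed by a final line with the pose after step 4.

n=0: pose=(-4,-4,N); sL=100/109, sR=4/5; mL=-4/5, mR=718/545; mL+mR=282/545 → advance +1; mR−mL=1154/545 → turn +1·90°
n=1: pose=(-4,-3,W); sL=40/49, sR=200/193; mL=-200/193, mR=12620/9457; mL+mR=2820/9457 → advance +1; mR−mL=22420/9457 → turn +1·90°
n=2: pose=(-5,-3,S); sL=10/13, sR=25/29; mL=-25/29, mR=905/754; mL+mR=255/754 → advance +1; mR−mL=1555/754 → turn +1·90°
n=3: pose=(-5,-4,E); sL=200/233, sR=200/289; mL=-200/289, mR=81100/67337; mL+mR=34500/67337 → advance +1; mR−mL=127700/67337 → turn +1·90°
n=4: pose=(-4,-4,N); sL=100/109, sR=4/5; mL=-4/5, mR=718/545; mL+mR=282/545 → advance +1; mR−mL=1154/545 → turn +1·90°

0 100/109 4/5 -4/5 718/545 -4 -4 N
1 40/49 200/193 -200/193 12620/9457 -4 -3 W
2 10/13 25/29 -25/29 905/754 -5 -3 S
3 200/233 200/289 -200/289 81100/67337 -5 -4 E
4 100/109 4/5 -4/5 718/545 -4 -4 N
final -4 -3 W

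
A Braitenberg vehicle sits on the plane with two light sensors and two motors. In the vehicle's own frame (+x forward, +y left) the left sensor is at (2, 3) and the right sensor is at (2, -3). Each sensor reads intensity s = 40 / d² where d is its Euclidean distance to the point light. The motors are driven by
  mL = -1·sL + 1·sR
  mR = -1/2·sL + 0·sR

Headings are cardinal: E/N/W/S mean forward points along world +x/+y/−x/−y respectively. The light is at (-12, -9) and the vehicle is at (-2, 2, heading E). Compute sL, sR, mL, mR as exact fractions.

left sensor world pos  = (0, 5); dL² = 340
right sensor world pos = (0, -1); dR² = 208
sL = 40/340 = 2/17
sR = 40/208 = 5/26
mL = -1·sL + 1·sR = 33/442
mR = -1/2·sL + 0·sR = -1/17

2/17 5/26 33/442 -1/17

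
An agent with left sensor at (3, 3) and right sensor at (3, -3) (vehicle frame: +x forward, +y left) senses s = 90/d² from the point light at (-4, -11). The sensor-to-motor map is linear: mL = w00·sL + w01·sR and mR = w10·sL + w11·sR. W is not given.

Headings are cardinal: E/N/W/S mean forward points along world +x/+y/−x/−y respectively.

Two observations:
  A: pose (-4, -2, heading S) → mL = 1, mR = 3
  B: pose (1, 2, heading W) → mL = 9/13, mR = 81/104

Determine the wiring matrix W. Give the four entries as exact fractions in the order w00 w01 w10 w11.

1 -1/2 1/2 1

obs A: pose=(-4,-2,S) → sL=2, sR=2, mL=1, mR=3
obs B: pose=(1,2,W) → sL=45/52, sR=9/26, mL=9/13, mR=81/104
sensor matrix S = [[2, 2], [45/52, 9/26]]; det S = -27/26
solve [mL_A; mL_B] = S·[w00; w01] and [mR_A; mR_B] = S·[w10; w11]:
  w00 = 1, w01 = -1/2, w10 = 1/2, w11 = 1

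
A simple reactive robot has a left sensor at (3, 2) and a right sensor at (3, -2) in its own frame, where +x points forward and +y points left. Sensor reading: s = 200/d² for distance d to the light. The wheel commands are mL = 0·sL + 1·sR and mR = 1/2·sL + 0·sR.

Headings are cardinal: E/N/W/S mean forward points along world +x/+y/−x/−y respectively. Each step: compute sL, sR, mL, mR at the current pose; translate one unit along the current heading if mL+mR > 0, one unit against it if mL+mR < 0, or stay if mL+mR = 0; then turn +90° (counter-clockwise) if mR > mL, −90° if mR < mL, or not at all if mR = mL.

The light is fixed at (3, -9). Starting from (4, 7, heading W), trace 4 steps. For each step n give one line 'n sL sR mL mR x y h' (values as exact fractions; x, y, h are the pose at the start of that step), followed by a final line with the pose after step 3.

n=0: pose=(4,7,W); sL=1, sR=25/41; mL=25/41, mR=1/2; mL+mR=91/82 → advance +1; mR−mL=-9/82 → turn -1·90°
n=1: pose=(3,7,N); sL=40/73, sR=40/73; mL=40/73, mR=20/73; mL+mR=60/73 → advance +1; mR−mL=-20/73 → turn -1·90°
n=2: pose=(3,8,E); sL=20/37, sR=100/117; mL=100/117, mR=10/37; mL+mR=4870/4329 → advance +1; mR−mL=-2530/4329 → turn -1·90°
n=3: pose=(4,8,S); sL=40/41, sR=200/197; mL=200/197, mR=20/41; mL+mR=12140/8077 → advance +1; mR−mL=-4260/8077 → turn -1·90°

0 1 25/41 25/41 1/2 4 7 W
1 40/73 40/73 40/73 20/73 3 7 N
2 20/37 100/117 100/117 10/37 3 8 E
3 40/41 200/197 200/197 20/41 4 8 S
final 4 7 W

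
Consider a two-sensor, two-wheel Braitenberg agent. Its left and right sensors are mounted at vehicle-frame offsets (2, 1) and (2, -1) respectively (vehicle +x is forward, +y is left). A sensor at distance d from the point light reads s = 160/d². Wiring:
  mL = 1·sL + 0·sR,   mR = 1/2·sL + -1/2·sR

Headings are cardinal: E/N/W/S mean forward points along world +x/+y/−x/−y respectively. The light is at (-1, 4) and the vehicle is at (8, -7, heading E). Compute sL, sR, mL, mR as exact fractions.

left sensor world pos  = (10, -6); dL² = 221
right sensor world pos = (10, -8); dR² = 265
sL = 160/221 = 160/221
sR = 160/265 = 32/53
mL = 1·sL + 0·sR = 160/221
mR = 1/2·sL + -1/2·sR = 704/11713

160/221 32/53 160/221 704/11713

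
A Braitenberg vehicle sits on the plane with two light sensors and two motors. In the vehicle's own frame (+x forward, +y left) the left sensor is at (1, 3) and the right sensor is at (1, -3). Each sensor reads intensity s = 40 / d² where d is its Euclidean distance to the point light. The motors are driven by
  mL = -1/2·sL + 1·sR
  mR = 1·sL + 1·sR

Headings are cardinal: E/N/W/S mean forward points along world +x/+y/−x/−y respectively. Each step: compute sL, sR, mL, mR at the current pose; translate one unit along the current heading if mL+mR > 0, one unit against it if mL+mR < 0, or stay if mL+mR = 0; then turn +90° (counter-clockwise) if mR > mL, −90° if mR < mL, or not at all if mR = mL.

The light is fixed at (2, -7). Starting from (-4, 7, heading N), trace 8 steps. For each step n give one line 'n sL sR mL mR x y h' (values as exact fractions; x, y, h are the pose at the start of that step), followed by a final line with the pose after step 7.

n=0: pose=(-4,7,N); sL=20/153, sR=20/117; mL=70/663, mR=200/663; mL+mR=90/221 → advance +1; mR−mL=10/51 → turn +1·90°
n=1: pose=(-4,8,W); sL=40/193, sR=40/373; mL=260/71989, mR=22640/71989; mL+mR=22900/71989 → advance +1; mR−mL=60/193 → turn +1·90°
n=2: pose=(-5,8,S); sL=10/53, sR=5/37; mL=80/1961, mR=635/1961; mL+mR=715/1961 → advance +1; mR−mL=15/53 → turn +1·90°
n=3: pose=(-5,7,E); sL=8/65, sR=40/157; mL=1972/10205, mR=3856/10205; mL+mR=5828/10205 → advance +1; mR−mL=12/65 → turn +1·90°
n=4: pose=(-4,7,N); sL=20/153, sR=20/117; mL=70/663, mR=200/663; mL+mR=90/221 → advance +1; mR−mL=10/51 → turn +1·90°
n=5: pose=(-4,8,W); sL=40/193, sR=40/373; mL=260/71989, mR=22640/71989; mL+mR=22900/71989 → advance +1; mR−mL=60/193 → turn +1·90°
n=6: pose=(-5,8,S); sL=10/53, sR=5/37; mL=80/1961, mR=635/1961; mL+mR=715/1961 → advance +1; mR−mL=15/53 → turn +1·90°
n=7: pose=(-5,7,E); sL=8/65, sR=40/157; mL=1972/10205, mR=3856/10205; mL+mR=5828/10205 → advance +1; mR−mL=12/65 → turn +1·90°

0 20/153 20/117 70/663 200/663 -4 7 N
1 40/193 40/373 260/71989 22640/71989 -4 8 W
2 10/53 5/37 80/1961 635/1961 -5 8 S
3 8/65 40/157 1972/10205 3856/10205 -5 7 E
4 20/153 20/117 70/663 200/663 -4 7 N
5 40/193 40/373 260/71989 22640/71989 -4 8 W
6 10/53 5/37 80/1961 635/1961 -5 8 S
7 8/65 40/157 1972/10205 3856/10205 -5 7 E
final -4 7 N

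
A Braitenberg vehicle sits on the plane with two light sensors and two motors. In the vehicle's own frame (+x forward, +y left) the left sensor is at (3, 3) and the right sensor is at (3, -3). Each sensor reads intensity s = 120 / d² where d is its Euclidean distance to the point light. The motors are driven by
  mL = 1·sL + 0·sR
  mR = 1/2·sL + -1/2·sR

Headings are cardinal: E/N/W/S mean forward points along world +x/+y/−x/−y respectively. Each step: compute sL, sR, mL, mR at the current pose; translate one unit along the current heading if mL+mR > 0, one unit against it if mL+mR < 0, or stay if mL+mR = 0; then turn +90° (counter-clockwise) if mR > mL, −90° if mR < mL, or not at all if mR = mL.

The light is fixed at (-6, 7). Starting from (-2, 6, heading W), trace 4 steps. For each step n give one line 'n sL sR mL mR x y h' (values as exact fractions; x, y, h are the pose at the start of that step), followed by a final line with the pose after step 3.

0 120/17 24 120/17 -144/17 -2 6 W
1 15 30/17 15 225/34 -1 6 N
2 120/73 120/73 120/73 0 -1 7 E
3 4/3 20/3 4/3 -8/3 0 7 S
final 0 8 W

n=0: pose=(-2,6,W); sL=120/17, sR=24; mL=120/17, mR=-144/17; mL+mR=-24/17 → advance -1; mR−mL=-264/17 → turn -1·90°
n=1: pose=(-1,6,N); sL=15, sR=30/17; mL=15, mR=225/34; mL+mR=735/34 → advance +1; mR−mL=-285/34 → turn -1·90°
n=2: pose=(-1,7,E); sL=120/73, sR=120/73; mL=120/73, mR=0; mL+mR=120/73 → advance +1; mR−mL=-120/73 → turn -1·90°
n=3: pose=(0,7,S); sL=4/3, sR=20/3; mL=4/3, mR=-8/3; mL+mR=-4/3 → advance -1; mR−mL=-4 → turn -1·90°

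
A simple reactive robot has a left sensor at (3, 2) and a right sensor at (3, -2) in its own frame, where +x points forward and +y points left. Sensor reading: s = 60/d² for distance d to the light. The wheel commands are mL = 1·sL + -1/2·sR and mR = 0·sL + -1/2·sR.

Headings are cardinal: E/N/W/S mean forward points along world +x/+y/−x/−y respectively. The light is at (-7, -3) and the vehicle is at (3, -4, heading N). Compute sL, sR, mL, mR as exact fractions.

left sensor world pos  = (1, -1); dL² = 68
right sensor world pos = (5, -1); dR² = 148
sL = 60/68 = 15/17
sR = 60/148 = 15/37
mL = 1·sL + -1/2·sR = 855/1258
mR = 0·sL + -1/2·sR = -15/74

15/17 15/37 855/1258 -15/74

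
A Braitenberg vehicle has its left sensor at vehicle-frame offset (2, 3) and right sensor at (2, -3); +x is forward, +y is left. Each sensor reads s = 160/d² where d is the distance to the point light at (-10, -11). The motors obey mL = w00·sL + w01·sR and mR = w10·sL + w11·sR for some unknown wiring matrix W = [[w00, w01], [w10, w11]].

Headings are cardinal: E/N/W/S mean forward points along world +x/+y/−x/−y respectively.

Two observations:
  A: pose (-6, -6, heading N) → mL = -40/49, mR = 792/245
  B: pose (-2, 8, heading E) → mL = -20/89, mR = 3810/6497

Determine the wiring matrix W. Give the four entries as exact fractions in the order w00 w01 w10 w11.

obs A: pose=(-6,-6,N) → sL=16/5, sR=80/49, mL=-40/49, mR=792/245
obs B: pose=(-2,8,E) → sL=20/73, sR=40/89, mL=-20/89, mR=3810/6497
sensor matrix S = [[16/5, 80/49], [20/73, 40/89]]; det S = 315456/318353
solve [mL_A; mL_B] = S·[w00; w01] and [mR_A; mR_B] = S·[w10; w11]:
  w00 = 0, w01 = -1/2, w10 = 1/2, w11 = 1

0 -1/2 1/2 1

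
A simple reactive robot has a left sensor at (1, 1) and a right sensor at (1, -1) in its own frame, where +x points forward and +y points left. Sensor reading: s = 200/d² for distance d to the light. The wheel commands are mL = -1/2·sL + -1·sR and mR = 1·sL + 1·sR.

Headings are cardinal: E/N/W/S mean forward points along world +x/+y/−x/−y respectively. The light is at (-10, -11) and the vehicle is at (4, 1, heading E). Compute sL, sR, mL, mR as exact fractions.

left sensor world pos  = (5, 2); dL² = 394
right sensor world pos = (5, 0); dR² = 346
sL = 200/394 = 100/197
sR = 200/346 = 100/173
mL = -1/2·sL + -1·sR = -28350/34081
mR = 1·sL + 1·sR = 37000/34081

100/197 100/173 -28350/34081 37000/34081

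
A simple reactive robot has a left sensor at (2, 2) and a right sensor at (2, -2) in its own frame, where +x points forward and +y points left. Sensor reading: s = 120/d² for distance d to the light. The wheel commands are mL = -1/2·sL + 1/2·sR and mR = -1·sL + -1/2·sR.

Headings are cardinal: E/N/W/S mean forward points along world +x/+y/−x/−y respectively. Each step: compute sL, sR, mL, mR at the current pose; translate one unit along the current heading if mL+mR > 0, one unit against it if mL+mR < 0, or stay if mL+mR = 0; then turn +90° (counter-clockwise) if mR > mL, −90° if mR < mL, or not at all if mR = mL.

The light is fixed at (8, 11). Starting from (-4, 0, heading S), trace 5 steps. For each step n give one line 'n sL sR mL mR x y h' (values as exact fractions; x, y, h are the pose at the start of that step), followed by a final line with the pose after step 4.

n=0: pose=(-4,0,S); sL=120/269, sR=24/73; mL=-1152/19637, mR=-11988/19637; mL+mR=-180/269 → advance -1; mR−mL=-10836/19637 → turn -1·90°
n=1: pose=(-4,1,W); sL=6/17, sR=6/13; mL=12/221, mR=-129/221; mL+mR=-9/17 → advance -1; mR−mL=-141/221 → turn -1·90°
n=2: pose=(-3,1,N); sL=120/233, sR=24/29; mL=1056/6757, mR=-6276/6757; mL+mR=-180/233 → advance -1; mR−mL=-7332/6757 → turn -1·90°
n=3: pose=(-3,0,E); sL=20/27, sR=12/25; mL=-88/675, mR=-662/675; mL+mR=-10/9 → advance -1; mR−mL=-574/675 → turn -1·90°
n=4: pose=(-4,0,S); sL=120/269, sR=24/73; mL=-1152/19637, mR=-11988/19637; mL+mR=-180/269 → advance -1; mR−mL=-10836/19637 → turn -1·90°

0 120/269 24/73 -1152/19637 -11988/19637 -4 0 S
1 6/17 6/13 12/221 -129/221 -4 1 W
2 120/233 24/29 1056/6757 -6276/6757 -3 1 N
3 20/27 12/25 -88/675 -662/675 -3 0 E
4 120/269 24/73 -1152/19637 -11988/19637 -4 0 S
final -4 1 W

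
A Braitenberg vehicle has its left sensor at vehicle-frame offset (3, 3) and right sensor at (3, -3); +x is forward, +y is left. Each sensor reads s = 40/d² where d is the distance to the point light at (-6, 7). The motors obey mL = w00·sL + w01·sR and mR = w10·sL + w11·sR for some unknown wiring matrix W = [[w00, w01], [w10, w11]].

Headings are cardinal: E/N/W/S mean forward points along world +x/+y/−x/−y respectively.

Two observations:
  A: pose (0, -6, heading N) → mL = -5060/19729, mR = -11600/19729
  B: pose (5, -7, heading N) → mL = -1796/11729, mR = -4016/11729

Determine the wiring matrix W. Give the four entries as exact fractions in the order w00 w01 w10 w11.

-1 1/2 -1 -1

obs A: pose=(0,-6,N) → sL=40/109, sR=40/181, mL=-5060/19729, mR=-11600/19729
obs B: pose=(5,-7,N) → sL=8/37, sR=40/317, mL=-1796/11729, mR=-4016/11729
sensor matrix S = [[40/109, 40/181], [8/37, 40/317]]; det S = -341760/231401441
solve [mL_A; mL_B] = S·[w00; w01] and [mR_A; mR_B] = S·[w10; w11]:
  w00 = -1, w01 = 1/2, w10 = -1, w11 = -1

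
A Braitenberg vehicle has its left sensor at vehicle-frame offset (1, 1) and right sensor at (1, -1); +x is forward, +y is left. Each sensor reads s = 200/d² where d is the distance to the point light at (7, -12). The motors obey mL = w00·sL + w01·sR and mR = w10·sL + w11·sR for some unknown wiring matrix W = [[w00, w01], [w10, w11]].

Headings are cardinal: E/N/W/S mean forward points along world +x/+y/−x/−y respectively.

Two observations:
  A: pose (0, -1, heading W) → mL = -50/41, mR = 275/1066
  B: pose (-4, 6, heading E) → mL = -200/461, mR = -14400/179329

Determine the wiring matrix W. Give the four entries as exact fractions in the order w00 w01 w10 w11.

obs A: pose=(0,-1,W) → sL=50/41, sR=25/26, mL=-50/41, mR=275/1066
obs B: pose=(-4,6,E) → sL=200/461, sR=200/389, mL=-200/461, mR=-14400/179329
sensor matrix S = [[50/41, 25/26], [200/461, 200/389]]; det S = 20057500/95582357
solve [mL_A; mL_B] = S·[w00; w01] and [mR_A; mR_B] = S·[w10; w11]:
  w00 = -1, w01 = 0, w10 = 1, w11 = -1

-1 0 1 -1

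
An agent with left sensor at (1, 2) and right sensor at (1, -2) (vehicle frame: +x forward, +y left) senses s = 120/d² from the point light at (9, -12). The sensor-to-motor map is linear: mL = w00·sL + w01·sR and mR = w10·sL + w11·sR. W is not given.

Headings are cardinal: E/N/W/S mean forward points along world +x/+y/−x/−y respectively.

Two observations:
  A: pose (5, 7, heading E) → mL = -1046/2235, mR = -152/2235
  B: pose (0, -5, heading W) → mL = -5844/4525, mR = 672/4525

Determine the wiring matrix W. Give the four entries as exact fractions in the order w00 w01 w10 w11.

obs A: pose=(5,7,E) → sL=4/15, sR=60/149, mL=-1046/2235, mR=-152/2235
obs B: pose=(0,-5,W) → sL=24/25, sR=120/181, mL=-5844/4525, mR=672/4525
sensor matrix S = [[4/15, 60/149], [24/25, 120/181]]; det S = -28288/134845
solve [mL_A; mL_B] = S·[w00; w01] and [mR_A; mR_B] = S·[w10; w11]:
  w00 = -1, w01 = -1/2, w10 = 1/2, w11 = -1/2

-1 -1/2 1/2 -1/2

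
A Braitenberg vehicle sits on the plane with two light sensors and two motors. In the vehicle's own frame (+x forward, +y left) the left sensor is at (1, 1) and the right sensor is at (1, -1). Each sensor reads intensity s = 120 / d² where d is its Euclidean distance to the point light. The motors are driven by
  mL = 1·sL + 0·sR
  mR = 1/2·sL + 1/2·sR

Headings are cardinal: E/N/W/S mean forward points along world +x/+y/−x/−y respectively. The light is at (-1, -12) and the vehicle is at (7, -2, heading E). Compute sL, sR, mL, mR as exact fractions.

left sensor world pos  = (8, -1); dL² = 202
right sensor world pos = (8, -3); dR² = 162
sL = 120/202 = 60/101
sR = 120/162 = 20/27
mL = 1·sL + 0·sR = 60/101
mR = 1/2·sL + 1/2·sR = 1820/2727

60/101 20/27 60/101 1820/2727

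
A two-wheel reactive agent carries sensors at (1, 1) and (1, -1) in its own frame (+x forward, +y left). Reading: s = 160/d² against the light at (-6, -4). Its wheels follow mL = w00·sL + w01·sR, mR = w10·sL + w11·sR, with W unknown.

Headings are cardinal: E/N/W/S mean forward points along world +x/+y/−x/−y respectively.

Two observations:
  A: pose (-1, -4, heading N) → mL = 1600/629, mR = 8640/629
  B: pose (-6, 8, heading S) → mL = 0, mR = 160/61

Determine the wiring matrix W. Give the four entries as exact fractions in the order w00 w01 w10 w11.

obs A: pose=(-1,-4,N) → sL=160/17, sR=160/37, mL=1600/629, mR=8640/629
obs B: pose=(-6,8,S) → sL=80/61, sR=80/61, mL=0, mR=160/61
sensor matrix S = [[160/17, 160/37], [80/61, 80/61]]; det S = 256000/38369
solve [mL_A; mL_B] = S·[w00; w01] and [mR_A; mR_B] = S·[w10; w11]:
  w00 = 1/2, w01 = -1/2, w10 = 1, w11 = 1

1/2 -1/2 1 1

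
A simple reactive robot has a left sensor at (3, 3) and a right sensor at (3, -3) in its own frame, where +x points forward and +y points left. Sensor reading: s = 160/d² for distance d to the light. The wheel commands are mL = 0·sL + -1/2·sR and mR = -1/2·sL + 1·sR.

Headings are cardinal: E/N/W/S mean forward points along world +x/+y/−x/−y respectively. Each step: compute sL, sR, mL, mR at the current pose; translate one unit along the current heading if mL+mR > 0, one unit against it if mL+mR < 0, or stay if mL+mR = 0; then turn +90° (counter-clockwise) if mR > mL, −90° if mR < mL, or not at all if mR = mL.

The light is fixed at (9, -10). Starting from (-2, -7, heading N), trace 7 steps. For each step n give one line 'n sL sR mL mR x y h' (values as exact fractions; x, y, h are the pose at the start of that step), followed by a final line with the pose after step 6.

n=0: pose=(-2,-7,N); sL=20/29, sR=8/5; mL=-4/5, mR=182/145; mL+mR=66/145 → advance +1; mR−mL=298/145 → turn +1·90°
n=1: pose=(-2,-6,W); sL=160/197, sR=32/49; mL=-16/49, mR=2384/9653; mL+mR=-768/9653 → advance -1; mR−mL=5536/9653 → turn +1·90°
n=2: pose=(-1,-6,S); sL=16/5, sR=16/17; mL=-8/17, mR=-56/85; mL+mR=-96/85 → advance -1; mR−mL=-16/85 → turn -1·90°
n=3: pose=(-1,-5,W); sL=160/173, sR=160/233; mL=-80/233, mR=9040/40309; mL+mR=-4800/40309 → advance -1; mR−mL=22880/40309 → turn +1·90°
n=4: pose=(0,-5,S); sL=4, sR=40/37; mL=-20/37, mR=-34/37; mL+mR=-54/37 → advance -1; mR−mL=-14/37 → turn -1·90°
n=5: pose=(0,-4,W); sL=160/153, sR=32/45; mL=-16/45, mR=16/85; mL+mR=-128/765 → advance -1; mR−mL=416/765 → turn +1·90°
n=6: pose=(1,-4,S); sL=80/17, sR=16/13; mL=-8/13, mR=-248/221; mL+mR=-384/221 → advance -1; mR−mL=-112/221 → turn -1·90°

0 20/29 8/5 -4/5 182/145 -2 -7 N
1 160/197 32/49 -16/49 2384/9653 -2 -6 W
2 16/5 16/17 -8/17 -56/85 -1 -6 S
3 160/173 160/233 -80/233 9040/40309 -1 -5 W
4 4 40/37 -20/37 -34/37 0 -5 S
5 160/153 32/45 -16/45 16/85 0 -4 W
6 80/17 16/13 -8/13 -248/221 1 -4 S
final 1 -3 W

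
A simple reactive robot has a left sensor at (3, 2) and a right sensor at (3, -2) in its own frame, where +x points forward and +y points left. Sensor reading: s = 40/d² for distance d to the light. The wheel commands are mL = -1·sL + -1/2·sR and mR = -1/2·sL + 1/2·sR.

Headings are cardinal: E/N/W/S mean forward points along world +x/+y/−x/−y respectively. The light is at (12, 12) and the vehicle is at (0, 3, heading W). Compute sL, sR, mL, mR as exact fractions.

left sensor world pos  = (-3, 1); dL² = 346
right sensor world pos = (-3, 5); dR² = 274
sL = 40/346 = 20/173
sR = 40/274 = 20/137
mL = -1·sL + -1/2·sR = -4470/23701
mR = -1/2·sL + 1/2·sR = 360/23701

20/173 20/137 -4470/23701 360/23701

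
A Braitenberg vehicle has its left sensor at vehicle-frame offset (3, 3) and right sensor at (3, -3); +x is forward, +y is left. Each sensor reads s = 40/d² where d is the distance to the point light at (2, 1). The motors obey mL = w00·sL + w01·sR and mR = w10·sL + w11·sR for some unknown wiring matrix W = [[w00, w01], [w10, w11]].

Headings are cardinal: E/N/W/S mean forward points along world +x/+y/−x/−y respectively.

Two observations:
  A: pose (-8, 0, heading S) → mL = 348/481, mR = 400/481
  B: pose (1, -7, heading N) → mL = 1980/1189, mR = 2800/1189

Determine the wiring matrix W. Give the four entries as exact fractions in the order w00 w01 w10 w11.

1 1/2 1 1

obs A: pose=(-8,0,S) → sL=8/13, sR=8/37, mL=348/481, mR=400/481
obs B: pose=(1,-7,N) → sL=40/41, sR=40/29, mL=1980/1189, mR=2800/1189
sensor matrix S = [[8/13, 8/37], [40/41, 40/29]]; det S = 364800/571909
solve [mL_A; mL_B] = S·[w00; w01] and [mR_A; mR_B] = S·[w10; w11]:
  w00 = 1, w01 = 1/2, w10 = 1, w11 = 1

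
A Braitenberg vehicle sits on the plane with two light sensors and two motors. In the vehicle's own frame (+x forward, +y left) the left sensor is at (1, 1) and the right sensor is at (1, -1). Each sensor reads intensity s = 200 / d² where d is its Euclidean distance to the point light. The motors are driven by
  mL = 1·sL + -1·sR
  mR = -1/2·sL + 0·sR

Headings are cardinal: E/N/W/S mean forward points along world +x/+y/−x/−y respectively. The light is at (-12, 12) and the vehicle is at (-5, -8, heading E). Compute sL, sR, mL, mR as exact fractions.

8/17 40/101 128/1717 -4/17

left sensor world pos  = (-4, -7); dL² = 425
right sensor world pos = (-4, -9); dR² = 505
sL = 200/425 = 8/17
sR = 200/505 = 40/101
mL = 1·sL + -1·sR = 128/1717
mR = -1/2·sL + 0·sR = -4/17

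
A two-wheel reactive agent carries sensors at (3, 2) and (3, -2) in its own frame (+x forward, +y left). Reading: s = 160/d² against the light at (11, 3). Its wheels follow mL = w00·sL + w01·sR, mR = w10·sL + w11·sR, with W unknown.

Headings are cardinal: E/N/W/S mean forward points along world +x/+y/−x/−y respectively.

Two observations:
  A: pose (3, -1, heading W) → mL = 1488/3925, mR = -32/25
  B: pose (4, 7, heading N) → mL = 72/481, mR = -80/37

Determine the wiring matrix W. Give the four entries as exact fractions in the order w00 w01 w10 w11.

obs A: pose=(3,-1,W) → sL=160/157, sR=32/25, mL=1488/3925, mR=-32/25
obs B: pose=(4,7,N) → sL=16/13, sR=80/37, mL=72/481, mR=-80/37
sensor matrix S = [[160/157, 32/25], [16/13, 80/37]]; det S = 1185792/1887925
solve [mL_A; mL_B] = S·[w00; w01] and [mR_A; mR_B] = S·[w10; w11]:
  w00 = 1, w01 = -1/2, w10 = 0, w11 = -1

1 -1/2 0 -1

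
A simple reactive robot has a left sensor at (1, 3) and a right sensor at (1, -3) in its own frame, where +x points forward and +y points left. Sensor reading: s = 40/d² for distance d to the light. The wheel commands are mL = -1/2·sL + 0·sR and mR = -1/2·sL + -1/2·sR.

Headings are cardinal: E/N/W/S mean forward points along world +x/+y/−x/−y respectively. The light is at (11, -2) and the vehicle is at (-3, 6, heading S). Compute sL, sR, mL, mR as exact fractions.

left sensor world pos  = (0, 5); dL² = 170
right sensor world pos = (-6, 5); dR² = 338
sL = 40/170 = 4/17
sR = 40/338 = 20/169
mL = -1/2·sL + 0·sR = -2/17
mR = -1/2·sL + -1/2·sR = -508/2873

4/17 20/169 -2/17 -508/2873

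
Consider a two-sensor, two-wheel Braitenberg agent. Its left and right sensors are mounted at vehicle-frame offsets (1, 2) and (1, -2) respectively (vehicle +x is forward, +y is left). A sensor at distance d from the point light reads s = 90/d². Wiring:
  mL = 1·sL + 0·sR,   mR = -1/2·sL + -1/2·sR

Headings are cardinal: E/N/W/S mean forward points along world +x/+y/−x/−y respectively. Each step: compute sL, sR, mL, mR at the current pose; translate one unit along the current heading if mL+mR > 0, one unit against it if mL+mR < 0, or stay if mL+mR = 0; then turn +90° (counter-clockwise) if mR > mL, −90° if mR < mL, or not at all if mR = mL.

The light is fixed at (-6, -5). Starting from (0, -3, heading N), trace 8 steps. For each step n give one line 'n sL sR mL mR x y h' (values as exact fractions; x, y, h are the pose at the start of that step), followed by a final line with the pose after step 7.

0 18/5 90/73 18/5 -882/365 0 -3 N
1 45/37 9/5 45/37 -279/185 0 -2 E
2 90/53 90/13 90/53 -2970/689 -1 -2 S
3 9/2 45/26 9/2 -81/26 -1 -1 W
4 90/29 90/61 90/29 -4050/1769 -2 -1 N
5 45/37 45/17 45/37 -1215/629 -2 0 E
6 90/41 90/17 90/41 -2610/697 -3 0 S
7 9/2 45/34 9/2 -99/34 -3 1 W
final -4 1 N

n=0: pose=(0,-3,N); sL=18/5, sR=90/73; mL=18/5, mR=-882/365; mL+mR=432/365 → advance +1; mR−mL=-2196/365 → turn -1·90°
n=1: pose=(0,-2,E); sL=45/37, sR=9/5; mL=45/37, mR=-279/185; mL+mR=-54/185 → advance -1; mR−mL=-504/185 → turn -1·90°
n=2: pose=(-1,-2,S); sL=90/53, sR=90/13; mL=90/53, mR=-2970/689; mL+mR=-1800/689 → advance -1; mR−mL=-4140/689 → turn -1·90°
n=3: pose=(-1,-1,W); sL=9/2, sR=45/26; mL=9/2, mR=-81/26; mL+mR=18/13 → advance +1; mR−mL=-99/13 → turn -1·90°
n=4: pose=(-2,-1,N); sL=90/29, sR=90/61; mL=90/29, mR=-4050/1769; mL+mR=1440/1769 → advance +1; mR−mL=-9540/1769 → turn -1·90°
n=5: pose=(-2,0,E); sL=45/37, sR=45/17; mL=45/37, mR=-1215/629; mL+mR=-450/629 → advance -1; mR−mL=-1980/629 → turn -1·90°
n=6: pose=(-3,0,S); sL=90/41, sR=90/17; mL=90/41, mR=-2610/697; mL+mR=-1080/697 → advance -1; mR−mL=-4140/697 → turn -1·90°
n=7: pose=(-3,1,W); sL=9/2, sR=45/34; mL=9/2, mR=-99/34; mL+mR=27/17 → advance +1; mR−mL=-126/17 → turn -1·90°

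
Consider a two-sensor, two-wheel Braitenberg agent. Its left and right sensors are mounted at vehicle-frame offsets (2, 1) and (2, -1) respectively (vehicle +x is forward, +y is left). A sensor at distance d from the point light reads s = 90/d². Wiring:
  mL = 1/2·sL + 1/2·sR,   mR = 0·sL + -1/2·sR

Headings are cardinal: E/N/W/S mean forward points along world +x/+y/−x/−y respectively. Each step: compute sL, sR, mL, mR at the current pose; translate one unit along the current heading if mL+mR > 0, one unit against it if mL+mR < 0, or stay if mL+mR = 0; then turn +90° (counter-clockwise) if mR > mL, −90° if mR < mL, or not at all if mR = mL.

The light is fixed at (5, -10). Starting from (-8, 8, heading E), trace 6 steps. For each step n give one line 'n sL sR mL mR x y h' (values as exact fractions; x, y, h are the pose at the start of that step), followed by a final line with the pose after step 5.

0 45/241 9/41 2007/9881 -9/82 -8 8 E
1 90/377 18/85 7218/32045 -9/85 -7 8 S
2 45/226 9/52 2187/11752 -9/104 -7 7 W
3 90/557 18/101 9558/56257 -9/101 -8 7 N
4 45/241 9/41 2007/9881 -9/82 -8 8 E
5 90/377 18/85 7218/32045 -9/85 -7 8 S
final -7 7 W

n=0: pose=(-8,8,E); sL=45/241, sR=9/41; mL=2007/9881, mR=-9/82; mL+mR=45/482 → advance +1; mR−mL=-6183/19762 → turn -1·90°
n=1: pose=(-7,8,S); sL=90/377, sR=18/85; mL=7218/32045, mR=-9/85; mL+mR=45/377 → advance +1; mR−mL=-10611/32045 → turn -1·90°
n=2: pose=(-7,7,W); sL=45/226, sR=9/52; mL=2187/11752, mR=-9/104; mL+mR=45/452 → advance +1; mR−mL=-801/2938 → turn -1·90°
n=3: pose=(-8,7,N); sL=90/557, sR=18/101; mL=9558/56257, mR=-9/101; mL+mR=45/557 → advance +1; mR−mL=-14571/56257 → turn -1·90°
n=4: pose=(-8,8,E); sL=45/241, sR=9/41; mL=2007/9881, mR=-9/82; mL+mR=45/482 → advance +1; mR−mL=-6183/19762 → turn -1·90°
n=5: pose=(-7,8,S); sL=90/377, sR=18/85; mL=7218/32045, mR=-9/85; mL+mR=45/377 → advance +1; mR−mL=-10611/32045 → turn -1·90°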